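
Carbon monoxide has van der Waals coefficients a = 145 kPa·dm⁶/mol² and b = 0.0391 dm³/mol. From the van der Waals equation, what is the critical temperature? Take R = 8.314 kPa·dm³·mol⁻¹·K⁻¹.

For a van der Waals gas, T_c = 8a/(27Rb).
T_c = 8×145/(27×8.314×0.0391) = 1160.0/8.7771 = 132.2 K

T_c ≈ 132.2 K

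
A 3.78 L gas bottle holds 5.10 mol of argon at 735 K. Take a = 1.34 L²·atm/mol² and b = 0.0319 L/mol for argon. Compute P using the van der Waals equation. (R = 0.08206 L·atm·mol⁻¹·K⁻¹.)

P = nRT/(V − nb) − a n²/V²
nRT/(V − nb) = (5.10)(0.08206)(735)/(3.78 − 5.10×0.0319) = 307.60/3.6173 = 85.036 atm
a n²/V² = (1.34)(5.10)²/(3.78)² = 2.4393 atm
P = 85.036 − 2.4393 = 82.60 atm

P ≈ 82.60 atm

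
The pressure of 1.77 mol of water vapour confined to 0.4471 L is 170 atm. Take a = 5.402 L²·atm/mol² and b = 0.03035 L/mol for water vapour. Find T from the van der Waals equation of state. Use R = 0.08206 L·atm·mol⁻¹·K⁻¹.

T ≈ 689.7 K

T = (P + a n²/V²)(V − nb)/(nR)
P + a n²/V² = 170 + (5.402)(1.77)²/(0.4471)² = 254.66 atm
V − nb = 0.4471 − (1.77)(0.03035) = 0.39338 L
T = (254.66)(0.39338)/((1.77)(0.08206)) = 689.7 K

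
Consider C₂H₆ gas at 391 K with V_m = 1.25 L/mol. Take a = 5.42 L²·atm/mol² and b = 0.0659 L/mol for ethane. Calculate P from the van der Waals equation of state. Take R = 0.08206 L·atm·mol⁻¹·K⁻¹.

P ≈ 23.63 atm

P = RT/(V_m − b) − a/V_m²
RT/(V_m − b) = (0.08206)(391)/(1.25 − 0.0659) = 32.085/1.1841 = 27.097 atm
a/V_m² = 5.42/(1.25)² = 3.4688 atm
P = 27.097 − 3.4688 = 23.63 atm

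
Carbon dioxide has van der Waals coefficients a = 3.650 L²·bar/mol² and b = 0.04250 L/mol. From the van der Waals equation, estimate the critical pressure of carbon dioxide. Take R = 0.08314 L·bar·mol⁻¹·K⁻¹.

P_c ≈ 74.84 bar

For a van der Waals gas, P_c = a/(27b²).
P_c = 3.650/(27×(0.04250)²) = 3.650/0.048769 = 74.84 bar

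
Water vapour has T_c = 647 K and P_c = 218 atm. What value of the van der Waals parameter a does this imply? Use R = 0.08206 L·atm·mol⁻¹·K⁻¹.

a ≈ 5.455 L²·atm/mol²

From T_c = 8a/(27Rb) and P_c = a/(27b²): a = 27 R² T_c²/(64 P_c).
a = 27×(0.08206)²×(647)²/(64×218) = 76109/13952 = 5.455 L²·atm/mol²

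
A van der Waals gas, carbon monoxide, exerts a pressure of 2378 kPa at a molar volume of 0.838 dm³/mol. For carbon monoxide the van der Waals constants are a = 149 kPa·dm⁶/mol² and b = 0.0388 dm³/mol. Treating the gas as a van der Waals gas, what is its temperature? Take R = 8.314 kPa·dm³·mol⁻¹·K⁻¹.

T ≈ 249.0 K

T = (P + a/V_m²)(V_m − b)/R
P + a/V_m² = 2378 + 149/(0.838)² = 2590.2 kPa
V_m − b = 0.838 − 0.0388 = 0.79920 dm³/mol
T = (2590.2)(0.79920)/8.314 = 249.0 K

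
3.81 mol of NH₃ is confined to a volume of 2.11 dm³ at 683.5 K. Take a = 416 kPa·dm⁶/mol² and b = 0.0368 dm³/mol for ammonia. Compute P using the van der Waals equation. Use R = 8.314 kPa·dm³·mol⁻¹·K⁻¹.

P = nRT/(V − nb) − a n²/V²
nRT/(V − nb) = (3.81)(8.314)(683.5)/(2.11 − 3.81×0.0368) = 21651/1.9698 = 10991 kPa
a n²/V² = (416)(3.81)²/(2.11)² = 1356.4 kPa
P = 10991 − 1356.4 = 9635 kPa

P ≈ 9635 kPa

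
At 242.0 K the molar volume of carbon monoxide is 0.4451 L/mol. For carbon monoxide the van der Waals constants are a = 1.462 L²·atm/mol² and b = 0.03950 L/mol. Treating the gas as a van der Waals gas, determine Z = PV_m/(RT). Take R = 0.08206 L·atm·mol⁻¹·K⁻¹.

Z ≈ 0.9320

P = RT/(V_m − b) − a/V_m² = (0.08206)(242.0)/(0.4451 − 0.03950) − 1.462/(0.4451)²
  = 19.859/0.40560 − 7.3796 = 48.962 − 7.3796 = 41.582 atm
Z = PV_m/(RT) = (41.582)(0.4451)/((0.08206)(242.0)) = 18.508/19.859 = 0.9320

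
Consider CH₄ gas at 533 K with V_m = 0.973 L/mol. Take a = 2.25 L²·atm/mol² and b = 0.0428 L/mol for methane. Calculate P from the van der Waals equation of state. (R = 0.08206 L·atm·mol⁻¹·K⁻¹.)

P = RT/(V_m − b) − a/V_m²
RT/(V_m − b) = (0.08206)(533)/(0.973 − 0.0428) = 43.738/0.93020 = 47.020 atm
a/V_m² = 2.25/(0.973)² = 2.3766 atm
P = 47.020 − 2.3766 = 44.64 atm

P ≈ 44.64 atm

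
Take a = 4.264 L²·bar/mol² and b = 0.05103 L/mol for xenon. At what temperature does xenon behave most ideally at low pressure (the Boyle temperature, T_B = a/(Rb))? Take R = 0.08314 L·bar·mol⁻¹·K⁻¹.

T_B ≈ 1005 K

For a van der Waals gas the second virial coefficient B₂ = b − a/(RT) vanishes at T_B = a/(Rb).
T_B = 4.264/(0.08314×0.05103) = 4.264/0.0042426 = 1005 K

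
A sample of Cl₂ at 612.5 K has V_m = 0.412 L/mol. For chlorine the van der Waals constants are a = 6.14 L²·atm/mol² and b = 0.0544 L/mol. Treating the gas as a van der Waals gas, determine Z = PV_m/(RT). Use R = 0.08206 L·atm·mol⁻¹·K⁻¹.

P = RT/(V_m − b) − a/V_m² = (0.08206)(612.5)/(0.412 − 0.0544) − 6.14/(0.412)²
  = 50.262/0.35760 − 36.172 = 140.55 − 36.172 = 104.38 atm
Z = PV_m/(RT) = (104.38)(0.412)/((0.08206)(612.5)) = 43.005/50.262 = 0.8556

Z ≈ 0.8556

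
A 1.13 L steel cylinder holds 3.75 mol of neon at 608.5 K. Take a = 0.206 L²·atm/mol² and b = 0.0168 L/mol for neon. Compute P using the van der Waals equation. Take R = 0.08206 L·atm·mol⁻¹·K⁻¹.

P = nRT/(V − nb) − a n²/V²
nRT/(V − nb) = (3.75)(0.08206)(608.5)/(1.13 − 3.75×0.0168) = 187.25/1.0670 = 175.49 atm
a n²/V² = (0.206)(3.75)²/(1.13)² = 2.2687 atm
P = 175.49 − 2.2687 = 173.2 atm

P ≈ 173.2 atm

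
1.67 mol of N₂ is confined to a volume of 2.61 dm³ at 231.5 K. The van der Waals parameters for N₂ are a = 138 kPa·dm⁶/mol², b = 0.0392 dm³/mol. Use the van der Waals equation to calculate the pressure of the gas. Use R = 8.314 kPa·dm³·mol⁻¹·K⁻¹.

P ≈ 1207 kPa

P = nRT/(V − nb) − a n²/V²
nRT/(V − nb) = (1.67)(8.314)(231.5)/(2.61 − 1.67×0.0392) = 3214.2/2.5445 = 1263.2 kPa
a n²/V² = (138)(1.67)²/(2.61)² = 56.498 kPa
P = 1263.2 − 56.498 = 1207 kPa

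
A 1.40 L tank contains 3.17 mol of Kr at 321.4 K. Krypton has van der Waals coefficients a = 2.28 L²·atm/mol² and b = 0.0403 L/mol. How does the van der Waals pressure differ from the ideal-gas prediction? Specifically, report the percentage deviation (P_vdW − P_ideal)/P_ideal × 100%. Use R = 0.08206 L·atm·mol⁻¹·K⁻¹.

Ideal: P_ideal = nRT/V = (3.17)(0.08206)(321.4)/1.40 = 59.7185 atm
vdW: P = nRT/(V − nb) − a n²/V² = 83.6058/1.27225 − 22.9115/1.96000 = 65.7149 − 11.6895 = 54.0254 atm
% deviation = (54.0254 − 59.7185)/59.7185 × 100% = -9.53%

-9.53 %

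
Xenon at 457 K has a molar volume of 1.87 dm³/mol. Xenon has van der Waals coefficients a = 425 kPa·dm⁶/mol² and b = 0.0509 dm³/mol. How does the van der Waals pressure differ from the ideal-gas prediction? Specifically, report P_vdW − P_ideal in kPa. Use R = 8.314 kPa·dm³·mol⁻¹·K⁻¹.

ΔP ≈ -64.7 kPa

Ideal: P_ideal = RT/V_m = (8.314)(457)/1.87 = 2031.82 kPa
vdW: P = RT/(V_m − b) − a/V_m² = 3799.50/1.81910 − 425/3.49690 = 2088.67 − 121.536 = 1967.13 kPa
ΔP = 1967.13 − 2031.82 = -64.7 kPa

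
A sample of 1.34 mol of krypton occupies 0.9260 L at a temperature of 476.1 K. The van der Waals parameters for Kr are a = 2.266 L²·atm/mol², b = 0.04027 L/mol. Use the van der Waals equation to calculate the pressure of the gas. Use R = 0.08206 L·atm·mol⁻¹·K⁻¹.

P = nRT/(V − nb) − a n²/V²
nRT/(V − nb) = (1.34)(0.08206)(476.1)/(0.9260 − 1.34×0.04027) = 52.352/0.87204 = 60.034 atm
a n²/V² = (2.266)(1.34)²/(0.9260)² = 4.7451 atm
P = 60.034 − 4.7451 = 55.29 atm

P ≈ 55.29 atm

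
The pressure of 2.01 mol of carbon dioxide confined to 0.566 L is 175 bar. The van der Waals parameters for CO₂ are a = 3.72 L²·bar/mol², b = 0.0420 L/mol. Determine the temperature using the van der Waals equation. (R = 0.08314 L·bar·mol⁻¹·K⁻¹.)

T = (P + a n²/V²)(V − nb)/(nR)
P + a n²/V² = 175 + (3.72)(2.01)²/(0.566)² = 221.91 bar
V − nb = 0.566 − (2.01)(0.0420) = 0.48158 L
T = (221.91)(0.48158)/((2.01)(0.08314)) = 639.5 K

T ≈ 639.5 K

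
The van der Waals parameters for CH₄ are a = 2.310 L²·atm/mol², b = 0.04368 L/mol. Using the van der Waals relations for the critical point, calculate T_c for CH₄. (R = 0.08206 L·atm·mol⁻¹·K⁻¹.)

T_c ≈ 191.0 K

For a van der Waals gas, T_c = 8a/(27Rb).
T_c = 8×2.310/(27×0.08206×0.04368) = 18.480/0.096778 = 191.0 K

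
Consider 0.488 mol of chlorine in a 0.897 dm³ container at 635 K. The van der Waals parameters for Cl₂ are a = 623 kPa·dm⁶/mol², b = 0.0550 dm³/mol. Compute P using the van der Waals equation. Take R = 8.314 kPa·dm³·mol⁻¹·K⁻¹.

P ≈ 2776 kPa

P = nRT/(V − nb) − a n²/V²
nRT/(V − nb) = (0.488)(8.314)(635)/(0.897 − 0.488×0.0550) = 2576.3/0.87016 = 2960.7 kPa
a n²/V² = (623)(0.488)²/(0.897)² = 184.39 kPa
P = 2960.7 − 184.39 = 2776 kPa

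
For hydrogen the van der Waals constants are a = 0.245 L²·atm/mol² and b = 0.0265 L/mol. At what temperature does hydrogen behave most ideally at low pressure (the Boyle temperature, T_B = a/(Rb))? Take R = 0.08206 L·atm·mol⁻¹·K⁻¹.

T_B ≈ 112.7 K

For a van der Waals gas the second virial coefficient B₂ = b − a/(RT) vanishes at T_B = a/(Rb).
T_B = 0.245/(0.08206×0.0265) = 0.245/0.0021746 = 112.7 K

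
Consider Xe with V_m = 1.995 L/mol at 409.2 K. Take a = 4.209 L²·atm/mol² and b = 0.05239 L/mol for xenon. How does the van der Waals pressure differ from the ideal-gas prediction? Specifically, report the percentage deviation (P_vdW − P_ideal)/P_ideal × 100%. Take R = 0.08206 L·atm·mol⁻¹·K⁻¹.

-3.59 %

Ideal: P_ideal = RT/V_m = (0.08206)(409.2)/1.995 = 16.8316 atm
vdW: P = RT/(V_m − b) − a/V_m² = 33.5790/1.94261 − 4.209/3.98003 = 17.2855 − 1.05753 = 16.2280 atm
% deviation = (16.2280 − 16.8316)/16.8316 × 100% = -3.59%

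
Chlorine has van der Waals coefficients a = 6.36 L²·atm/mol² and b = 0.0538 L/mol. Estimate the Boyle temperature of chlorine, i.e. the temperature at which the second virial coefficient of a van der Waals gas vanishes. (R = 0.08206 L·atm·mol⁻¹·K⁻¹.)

For a van der Waals gas the second virial coefficient B₂ = b − a/(RT) vanishes at T_B = a/(Rb).
T_B = 6.36/(0.08206×0.0538) = 6.36/0.0044148 = 1441 K

T_B ≈ 1441 K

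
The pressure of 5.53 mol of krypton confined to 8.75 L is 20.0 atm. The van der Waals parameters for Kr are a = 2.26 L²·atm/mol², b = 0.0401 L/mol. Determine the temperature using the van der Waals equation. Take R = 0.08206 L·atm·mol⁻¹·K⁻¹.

T ≈ 392.8 K

T = (P + a n²/V²)(V − nb)/(nR)
P + a n²/V² = 20.0 + (2.26)(5.53)²/(8.75)² = 20.903 atm
V − nb = 8.75 − (5.53)(0.0401) = 8.5282 L
T = (20.903)(8.5282)/((5.53)(0.08206)) = 392.8 K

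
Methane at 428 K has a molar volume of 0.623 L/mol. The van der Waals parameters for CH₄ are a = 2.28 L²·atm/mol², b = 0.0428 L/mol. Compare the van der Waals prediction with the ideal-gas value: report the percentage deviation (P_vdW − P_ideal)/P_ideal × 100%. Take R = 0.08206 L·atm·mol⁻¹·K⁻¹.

Ideal: P_ideal = RT/V_m = (0.08206)(428)/0.623 = 56.3751 atm
vdW: P = RT/(V_m − b) − a/V_m² = 35.1217/0.580200 − 2.28/0.388129 = 60.5338 − 5.87434 = 54.6595 atm
% deviation = (54.6595 − 56.3751)/56.3751 × 100% = -3.04%

-3.04 %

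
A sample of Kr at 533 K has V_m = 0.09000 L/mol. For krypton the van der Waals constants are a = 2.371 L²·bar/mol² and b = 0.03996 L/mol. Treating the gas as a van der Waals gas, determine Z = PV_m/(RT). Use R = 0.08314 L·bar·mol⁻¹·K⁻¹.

Z ≈ 1.204

P = RT/(V_m − b) − a/V_m² = (0.08314)(533)/(0.09000 − 0.03996) − 2.371/(0.09000)²
  = 44.314/0.050040 − 292.72 = 885.57 − 292.72 = 592.85 bar
Z = PV_m/(RT) = (592.85)(0.09000)/((0.08314)(533)) = 53.357/44.314 = 1.204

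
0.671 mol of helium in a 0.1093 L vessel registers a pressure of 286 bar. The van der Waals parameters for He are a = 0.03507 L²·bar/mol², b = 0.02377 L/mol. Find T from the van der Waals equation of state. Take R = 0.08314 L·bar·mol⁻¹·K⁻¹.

T = (P + a n²/V²)(V − nb)/(nR)
P + a n²/V² = 286 + (0.03507)(0.671)²/(0.1093)² = 287.32 bar
V − nb = 0.1093 − (0.671)(0.02377) = 0.093350 L
T = (287.32)(0.093350)/((0.671)(0.08314)) = 480.8 K

T ≈ 480.8 K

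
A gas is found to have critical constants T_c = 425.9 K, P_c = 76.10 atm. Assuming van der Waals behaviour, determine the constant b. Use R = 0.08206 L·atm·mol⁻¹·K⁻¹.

b ≈ 0.05741 L/mol

From T_c = 8a/(27Rb) and P_c = a/(27b²): b = R T_c/(8 P_c).
b = (0.08206)(425.9)/(8×76.10) = 34.949/608.80 = 0.05741 L/mol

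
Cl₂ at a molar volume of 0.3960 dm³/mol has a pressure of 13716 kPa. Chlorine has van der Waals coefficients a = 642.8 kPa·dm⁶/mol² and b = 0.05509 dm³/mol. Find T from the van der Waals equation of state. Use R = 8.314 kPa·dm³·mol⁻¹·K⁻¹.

T = (P + a/V_m²)(V_m − b)/R
P + a/V_m² = 13716 + 642.8/(0.3960)² = 17815 kPa
V_m − b = 0.3960 − 0.05509 = 0.34091 dm³/mol
T = (17815)(0.34091)/8.314 = 730.5 K

T ≈ 730.5 K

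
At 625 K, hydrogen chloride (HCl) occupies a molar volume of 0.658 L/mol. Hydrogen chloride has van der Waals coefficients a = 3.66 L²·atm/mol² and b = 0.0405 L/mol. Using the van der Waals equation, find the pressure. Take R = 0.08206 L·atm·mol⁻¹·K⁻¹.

P ≈ 74.60 atm

P = RT/(V_m − b) − a/V_m²
RT/(V_m − b) = (0.08206)(625)/(0.658 − 0.0405) = 51.288/0.61750 = 83.057 atm
a/V_m² = 3.66/(0.658)² = 8.4534 atm
P = 83.057 − 8.4534 = 74.60 atm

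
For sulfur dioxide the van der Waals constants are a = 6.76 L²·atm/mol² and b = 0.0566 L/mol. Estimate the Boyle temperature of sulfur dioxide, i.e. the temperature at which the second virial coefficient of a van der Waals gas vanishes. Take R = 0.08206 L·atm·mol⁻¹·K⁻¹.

For a van der Waals gas the second virial coefficient B₂ = b − a/(RT) vanishes at T_B = a/(Rb).
T_B = 6.76/(0.08206×0.0566) = 6.76/0.0046446 = 1455 K

T_B ≈ 1455 K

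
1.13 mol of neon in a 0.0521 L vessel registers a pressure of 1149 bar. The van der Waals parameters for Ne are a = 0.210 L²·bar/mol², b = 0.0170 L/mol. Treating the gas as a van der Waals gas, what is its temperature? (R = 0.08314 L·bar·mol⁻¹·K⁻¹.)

T ≈ 436.8 K

T = (P + a n²/V²)(V − nb)/(nR)
P + a n²/V² = 1149 + (0.210)(1.13)²/(0.0521)² = 1247.8 bar
V − nb = 0.0521 − (1.13)(0.0170) = 0.032890 L
T = (1247.8)(0.032890)/((1.13)(0.08314)) = 436.8 K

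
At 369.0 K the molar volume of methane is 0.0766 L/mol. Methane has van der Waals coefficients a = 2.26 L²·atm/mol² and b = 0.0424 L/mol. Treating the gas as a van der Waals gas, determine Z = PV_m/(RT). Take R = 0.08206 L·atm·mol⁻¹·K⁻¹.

Z ≈ 1.265

P = RT/(V_m − b) − a/V_m² = (0.08206)(369.0)/(0.0766 − 0.0424) − 2.26/(0.0766)²
  = 30.280/0.034200 − 385.17 = 885.38 − 385.17 = 500.21 atm
Z = PV_m/(RT) = (500.21)(0.0766)/((0.08206)(369.0)) = 38.316/30.280 = 1.265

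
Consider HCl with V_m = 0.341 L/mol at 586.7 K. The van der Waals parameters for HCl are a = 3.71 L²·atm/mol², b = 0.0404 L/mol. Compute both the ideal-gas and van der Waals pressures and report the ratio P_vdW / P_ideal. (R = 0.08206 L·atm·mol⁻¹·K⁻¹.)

Ideal: P_ideal = RT/V_m = (0.08206)(586.7)/0.341 = 141.187 atm
vdW: P = RT/(V_m − b) − a/V_m² = 48.1446/0.300600 − 3.71/0.116281 = 160.162 − 31.9055 = 128.257 atm
Ratio = 128.257/141.187 = 0.9084

P_vdW / P_ideal ≈ 0.9084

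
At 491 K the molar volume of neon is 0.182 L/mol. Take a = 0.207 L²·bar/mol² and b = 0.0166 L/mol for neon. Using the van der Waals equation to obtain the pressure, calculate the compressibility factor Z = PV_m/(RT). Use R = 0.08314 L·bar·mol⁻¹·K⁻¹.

P = RT/(V_m − b) − a/V_m² = (0.08314)(491)/(0.182 − 0.0166) − 0.207/(0.182)²
  = 40.822/0.16540 − 6.2492 = 246.81 − 6.2492 = 240.56 bar
Z = PV_m/(RT) = (240.56)(0.182)/((0.08314)(491)) = 43.782/40.822 = 1.073

Z ≈ 1.073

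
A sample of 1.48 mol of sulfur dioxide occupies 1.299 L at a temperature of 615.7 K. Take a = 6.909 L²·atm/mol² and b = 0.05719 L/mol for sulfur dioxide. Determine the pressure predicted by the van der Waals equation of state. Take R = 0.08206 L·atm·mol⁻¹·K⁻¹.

P ≈ 52.61 atm

P = nRT/(V − nb) − a n²/V²
nRT/(V − nb) = (1.48)(0.08206)(615.7)/(1.299 − 1.48×0.05719) = 74.776/1.2144 = 61.574 atm
a n²/V² = (6.909)(1.48)²/(1.299)² = 8.9685 atm
P = 61.574 − 8.9685 = 52.61 atm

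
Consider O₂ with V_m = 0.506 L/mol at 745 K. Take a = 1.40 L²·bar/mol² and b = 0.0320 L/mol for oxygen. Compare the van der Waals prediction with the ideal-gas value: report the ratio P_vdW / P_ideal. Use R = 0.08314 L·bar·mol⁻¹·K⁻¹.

P_vdW / P_ideal ≈ 1.023

Ideal: P_ideal = RT/V_m = (0.08314)(745)/0.506 = 122.410 bar
vdW: P = RT/(V_m − b) − a/V_m² = 61.9393/0.474000 − 1.40/0.256036 = 130.674 − 5.46798 = 125.206 bar
Ratio = 125.206/122.410 = 1.023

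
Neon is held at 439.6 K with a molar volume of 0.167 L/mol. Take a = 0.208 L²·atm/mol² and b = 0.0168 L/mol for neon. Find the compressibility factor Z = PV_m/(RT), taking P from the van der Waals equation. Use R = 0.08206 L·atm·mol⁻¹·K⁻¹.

Z ≈ 1.077

P = RT/(V_m − b) − a/V_m² = (0.08206)(439.6)/(0.167 − 0.0168) − 0.208/(0.167)²
  = 36.074/0.15020 − 7.4581 = 240.17 − 7.4581 = 232.71 atm
Z = PV_m/(RT) = (232.71)(0.167)/((0.08206)(439.6)) = 38.863/36.074 = 1.077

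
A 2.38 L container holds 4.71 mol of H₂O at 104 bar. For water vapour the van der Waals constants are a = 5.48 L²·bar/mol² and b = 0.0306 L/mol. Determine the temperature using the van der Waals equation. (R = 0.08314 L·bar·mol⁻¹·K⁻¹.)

T = (P + a n²/V²)(V − nb)/(nR)
P + a n²/V² = 104 + (5.48)(4.71)²/(2.38)² = 125.46 bar
V − nb = 2.38 − (4.71)(0.0306) = 2.2359 L
T = (125.46)(2.2359)/((4.71)(0.08314)) = 716.4 K

T ≈ 716.4 K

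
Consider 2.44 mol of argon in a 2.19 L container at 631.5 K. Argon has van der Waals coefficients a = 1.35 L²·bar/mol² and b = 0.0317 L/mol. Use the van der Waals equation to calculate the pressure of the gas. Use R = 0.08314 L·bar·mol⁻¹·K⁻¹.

P ≈ 58.96 bar

P = nRT/(V − nb) − a n²/V²
nRT/(V − nb) = (2.44)(0.08314)(631.5)/(2.19 − 2.44×0.0317) = 128.11/2.1127 = 60.638 bar
a n²/V² = (1.35)(2.44)²/(2.19)² = 1.6758 bar
P = 60.638 − 1.6758 = 58.96 bar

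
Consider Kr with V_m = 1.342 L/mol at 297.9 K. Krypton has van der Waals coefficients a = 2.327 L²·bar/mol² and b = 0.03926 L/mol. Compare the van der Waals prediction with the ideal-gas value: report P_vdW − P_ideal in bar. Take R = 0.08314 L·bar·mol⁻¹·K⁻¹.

Ideal: P_ideal = RT/V_m = (0.08314)(297.9)/1.342 = 18.4556 bar
vdW: P = RT/(V_m − b) − a/V_m² = 24.7674/1.30274 − 2.327/1.80096 = 19.0118 − 1.29209 = 17.7197 bar
ΔP = 17.7197 − 18.4556 = -0.736 bar

ΔP ≈ -0.736 bar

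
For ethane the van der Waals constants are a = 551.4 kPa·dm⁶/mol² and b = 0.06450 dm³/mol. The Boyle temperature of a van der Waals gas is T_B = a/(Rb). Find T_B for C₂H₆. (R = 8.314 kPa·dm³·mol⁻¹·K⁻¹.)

T_B ≈ 1028 K

For a van der Waals gas the second virial coefficient B₂ = b − a/(RT) vanishes at T_B = a/(Rb).
T_B = 551.4/(8.314×0.06450) = 551.4/0.53625 = 1028 K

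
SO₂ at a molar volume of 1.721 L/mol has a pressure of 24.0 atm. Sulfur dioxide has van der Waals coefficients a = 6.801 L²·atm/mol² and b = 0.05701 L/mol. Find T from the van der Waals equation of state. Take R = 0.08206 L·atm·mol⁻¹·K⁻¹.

T ≈ 533.2 K

T = (P + a/V_m²)(V_m − b)/R
P + a/V_m² = 24.0 + 6.801/(1.721)² = 26.296 atm
V_m − b = 1.721 − 0.05701 = 1.6640 L/mol
T = (26.296)(1.6640)/0.08206 = 533.2 K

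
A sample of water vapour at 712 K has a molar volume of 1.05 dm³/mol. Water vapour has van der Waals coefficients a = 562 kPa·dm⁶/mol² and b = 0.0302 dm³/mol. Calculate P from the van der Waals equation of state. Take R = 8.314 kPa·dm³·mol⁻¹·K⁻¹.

P = RT/(V_m − b) − a/V_m²
RT/(V_m − b) = (8.314)(712)/(1.05 − 0.0302) = 5919.6/1.0198 = 5804.7 kPa
a/V_m² = 562/(1.05)² = 509.75 kPa
P = 5804.7 − 509.75 = 5295 kPa

P ≈ 5295 kPa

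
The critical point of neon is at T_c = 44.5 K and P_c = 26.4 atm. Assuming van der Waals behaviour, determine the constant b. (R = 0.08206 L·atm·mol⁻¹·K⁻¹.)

From T_c = 8a/(27Rb) and P_c = a/(27b²): b = R T_c/(8 P_c).
b = (0.08206)(44.5)/(8×26.4) = 3.6517/211.20 = 0.01729 L/mol

b ≈ 0.01729 L/mol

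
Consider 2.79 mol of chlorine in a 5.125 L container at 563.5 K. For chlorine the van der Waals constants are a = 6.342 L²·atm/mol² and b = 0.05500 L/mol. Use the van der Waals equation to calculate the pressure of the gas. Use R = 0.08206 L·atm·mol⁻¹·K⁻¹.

P ≈ 24.07 atm

P = nRT/(V − nb) − a n²/V²
nRT/(V − nb) = (2.79)(0.08206)(563.5)/(5.125 − 2.79×0.05500) = 129.01/4.9716 = 25.949 atm
a n²/V² = (6.342)(2.79)²/(5.125)² = 1.8795 atm
P = 25.949 − 1.8795 = 24.07 atm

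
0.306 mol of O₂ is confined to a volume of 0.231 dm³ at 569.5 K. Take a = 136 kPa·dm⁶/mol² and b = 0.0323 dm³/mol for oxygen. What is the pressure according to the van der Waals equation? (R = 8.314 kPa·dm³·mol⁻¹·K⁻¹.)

P = nRT/(V − nb) − a n²/V²
nRT/(V − nb) = (0.306)(8.314)(569.5)/(0.231 − 0.306×0.0323) = 1448.9/0.22112 = 6552.6 kPa
a n²/V² = (136)(0.306)²/(0.231)² = 238.65 kPa
P = 6552.6 − 238.65 = 6314 kPa

P ≈ 6314 kPa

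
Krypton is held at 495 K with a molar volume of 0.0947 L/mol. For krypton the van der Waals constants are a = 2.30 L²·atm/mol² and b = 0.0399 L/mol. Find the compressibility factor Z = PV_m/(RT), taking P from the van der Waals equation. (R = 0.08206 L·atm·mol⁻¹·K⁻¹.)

Z ≈ 1.130

P = RT/(V_m − b) − a/V_m² = (0.08206)(495)/(0.0947 − 0.0399) − 2.30/(0.0947)²
  = 40.620/0.054800 − 256.46 = 741.24 − 256.46 = 484.78 atm
Z = PV_m/(RT) = (484.78)(0.0947)/((0.08206)(495)) = 45.909/40.620 = 1.130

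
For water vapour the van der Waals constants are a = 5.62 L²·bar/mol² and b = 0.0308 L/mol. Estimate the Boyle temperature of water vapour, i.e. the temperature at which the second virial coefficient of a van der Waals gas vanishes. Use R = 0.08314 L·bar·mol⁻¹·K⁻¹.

For a van der Waals gas the second virial coefficient B₂ = b − a/(RT) vanishes at T_B = a/(Rb).
T_B = 5.62/(0.08314×0.0308) = 5.62/0.0025607 = 2195 K

T_B ≈ 2195 K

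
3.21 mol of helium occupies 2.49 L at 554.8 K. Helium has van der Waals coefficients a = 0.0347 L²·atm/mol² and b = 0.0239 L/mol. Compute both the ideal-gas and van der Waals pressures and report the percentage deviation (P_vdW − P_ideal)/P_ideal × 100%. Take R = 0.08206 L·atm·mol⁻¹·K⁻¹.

Ideal: P_ideal = nRT/V = (3.21)(0.08206)(554.8)/2.49 = 58.6913 atm
vdW: P = nRT/(V − nb) − a n²/V² = 146.141/2.41328 − 0.357552/6.20010 = 60.5570 − 0.0576687 = 60.4993 atm
% deviation = (60.4993 − 58.6913)/58.6913 × 100% = 3.08%

3.08 %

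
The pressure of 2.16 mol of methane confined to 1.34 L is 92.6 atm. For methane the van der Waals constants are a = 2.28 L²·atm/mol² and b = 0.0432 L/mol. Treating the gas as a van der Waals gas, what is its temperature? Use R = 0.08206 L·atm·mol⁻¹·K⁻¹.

T ≈ 693.0 K

T = (P + a n²/V²)(V − nb)/(nR)
P + a n²/V² = 92.6 + (2.28)(2.16)²/(1.34)² = 98.524 atm
V − nb = 1.34 − (2.16)(0.0432) = 1.2467 L
T = (98.524)(1.2467)/((2.16)(0.08206)) = 693.0 K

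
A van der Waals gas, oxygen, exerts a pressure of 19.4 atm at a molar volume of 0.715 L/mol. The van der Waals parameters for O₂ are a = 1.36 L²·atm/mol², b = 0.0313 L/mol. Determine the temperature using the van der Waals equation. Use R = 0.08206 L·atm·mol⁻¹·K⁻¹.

T = (P + a/V_m²)(V_m − b)/R
P + a/V_m² = 19.4 + 1.36/(0.715)² = 22.060 atm
V_m − b = 0.715 − 0.0313 = 0.68370 L/mol
T = (22.060)(0.68370)/0.08206 = 183.8 K

T ≈ 183.8 K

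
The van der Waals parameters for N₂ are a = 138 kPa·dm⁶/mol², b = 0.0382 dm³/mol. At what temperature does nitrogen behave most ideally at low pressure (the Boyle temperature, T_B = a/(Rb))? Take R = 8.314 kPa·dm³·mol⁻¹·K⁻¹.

T_B ≈ 434.5 K

For a van der Waals gas the second virial coefficient B₂ = b − a/(RT) vanishes at T_B = a/(Rb).
T_B = 138/(8.314×0.0382) = 138/0.31759 = 434.5 K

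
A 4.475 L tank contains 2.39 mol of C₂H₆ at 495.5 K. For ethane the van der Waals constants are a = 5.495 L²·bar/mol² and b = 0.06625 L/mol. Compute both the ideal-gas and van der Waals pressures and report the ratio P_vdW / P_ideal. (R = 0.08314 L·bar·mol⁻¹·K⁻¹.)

P_vdW / P_ideal ≈ 0.9654

Ideal: P_ideal = nRT/V = (2.39)(0.08314)(495.5)/4.475 = 22.0018 bar
vdW: P = nRT/(V − nb) − a n²/V² = 98.4581/4.31666 − 31.3880/20.0256 = 22.8089 − 1.56739 = 21.2415 bar
Ratio = 21.2415/22.0018 = 0.9654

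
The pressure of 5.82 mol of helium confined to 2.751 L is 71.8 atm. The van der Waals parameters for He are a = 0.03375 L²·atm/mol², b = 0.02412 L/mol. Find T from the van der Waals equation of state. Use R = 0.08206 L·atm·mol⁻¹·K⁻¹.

T = (P + a n²/V²)(V − nb)/(nR)
P + a n²/V² = 71.8 + (0.03375)(5.82)²/(2.751)² = 71.951 atm
V − nb = 2.751 − (5.82)(0.02412) = 2.6106 L
T = (71.951)(2.6106)/((5.82)(0.08206)) = 393.3 K

T ≈ 393.3 K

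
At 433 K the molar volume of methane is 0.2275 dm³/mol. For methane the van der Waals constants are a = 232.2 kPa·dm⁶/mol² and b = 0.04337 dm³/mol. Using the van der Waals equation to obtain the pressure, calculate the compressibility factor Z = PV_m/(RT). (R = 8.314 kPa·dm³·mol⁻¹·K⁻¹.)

P = RT/(V_m − b) − a/V_m² = (8.314)(433)/(0.2275 − 0.04337) − 232.2/(0.2275)²
  = 3600.0/0.18413 − 4486.4 = 19551 − 4486.4 = 15065 kPa
Z = PV_m/(RT) = (15065)(0.2275)/((8.314)(433)) = 3427.3/3600.0 = 0.9520

Z ≈ 0.9520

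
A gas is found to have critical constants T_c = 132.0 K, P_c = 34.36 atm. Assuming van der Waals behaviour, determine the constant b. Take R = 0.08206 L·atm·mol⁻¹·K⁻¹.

b ≈ 0.03941 L/mol

From T_c = 8a/(27Rb) and P_c = a/(27b²): b = R T_c/(8 P_c).
b = (0.08206)(132.0)/(8×34.36) = 10.832/274.88 = 0.03941 L/mol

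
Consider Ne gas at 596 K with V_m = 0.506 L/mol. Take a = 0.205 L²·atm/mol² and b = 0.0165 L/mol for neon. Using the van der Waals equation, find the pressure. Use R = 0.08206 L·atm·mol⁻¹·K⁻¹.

P ≈ 99.11 atm

P = RT/(V_m − b) − a/V_m²
RT/(V_m − b) = (0.08206)(596)/(0.506 − 0.0165) = 48.908/0.48950 = 99.914 atm
a/V_m² = 0.205/(0.506)² = 0.80067 atm
P = 99.914 − 0.80067 = 99.11 atm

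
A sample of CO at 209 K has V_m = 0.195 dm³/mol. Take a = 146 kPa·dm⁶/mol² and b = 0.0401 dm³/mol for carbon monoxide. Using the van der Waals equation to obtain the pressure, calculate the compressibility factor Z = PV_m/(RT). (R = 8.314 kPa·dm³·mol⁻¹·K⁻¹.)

P = RT/(V_m − b) − a/V_m² = (8.314)(209)/(0.195 − 0.0401) − 146/(0.195)²
  = 1737.6/0.15490 − 3839.6 = 11218 − 3839.6 = 7378 kPa
Z = PV_m/(RT) = (7378)(0.195)/((8.314)(209)) = 1438.7/1737.6 = 0.8280

Z ≈ 0.8280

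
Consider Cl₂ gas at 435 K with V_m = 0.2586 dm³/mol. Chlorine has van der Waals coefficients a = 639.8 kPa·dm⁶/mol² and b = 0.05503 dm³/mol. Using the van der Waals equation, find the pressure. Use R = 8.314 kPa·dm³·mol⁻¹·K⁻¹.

P = RT/(V_m − b) − a/V_m²
RT/(V_m − b) = (8.314)(435)/(0.2586 − 0.05503) = 3616.6/0.20357 = 17766 kPa
a/V_m² = 639.8/(0.2586)² = 9567.3 kPa
P = 17766 − 9567.3 = 8199 kPa

P ≈ 8199 kPa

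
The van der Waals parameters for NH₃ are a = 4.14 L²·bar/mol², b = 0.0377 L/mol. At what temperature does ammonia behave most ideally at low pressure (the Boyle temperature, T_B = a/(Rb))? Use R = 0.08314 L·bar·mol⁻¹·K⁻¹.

For a van der Waals gas the second virial coefficient B₂ = b − a/(RT) vanishes at T_B = a/(Rb).
T_B = 4.14/(0.08314×0.0377) = 4.14/0.0031344 = 1321 K

T_B ≈ 1321 K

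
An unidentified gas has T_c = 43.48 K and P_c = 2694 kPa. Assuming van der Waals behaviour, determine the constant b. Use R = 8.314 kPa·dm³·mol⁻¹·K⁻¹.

From T_c = 8a/(27Rb) and P_c = a/(27b²): b = R T_c/(8 P_c).
b = (8.314)(43.48)/(8×2694) = 361.49/21552 = 0.01677 dm³/mol

b ≈ 0.01677 dm³/mol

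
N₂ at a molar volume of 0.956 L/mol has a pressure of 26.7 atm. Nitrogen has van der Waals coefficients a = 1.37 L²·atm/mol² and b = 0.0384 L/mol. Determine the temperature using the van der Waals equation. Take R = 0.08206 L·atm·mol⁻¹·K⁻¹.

T = (P + a/V_m²)(V_m − b)/R
P + a/V_m² = 26.7 + 1.37/(0.956)² = 28.199 atm
V_m − b = 0.956 − 0.0384 = 0.91760 L/mol
T = (28.199)(0.91760)/0.08206 = 315.3 K

T ≈ 315.3 K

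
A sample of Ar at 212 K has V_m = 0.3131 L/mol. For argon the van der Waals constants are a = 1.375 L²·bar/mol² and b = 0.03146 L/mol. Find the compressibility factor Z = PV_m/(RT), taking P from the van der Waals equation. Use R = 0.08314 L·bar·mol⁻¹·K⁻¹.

P = RT/(V_m − b) − a/V_m² = (0.08314)(212)/(0.3131 − 0.03146) − 1.375/(0.3131)²
  = 17.626/0.28164 − 14.026 = 62.583 − 14.026 = 48.557 bar
Z = PV_m/(RT) = (48.557)(0.3131)/((0.08314)(212)) = 15.203/17.626 = 0.8625

Z ≈ 0.8625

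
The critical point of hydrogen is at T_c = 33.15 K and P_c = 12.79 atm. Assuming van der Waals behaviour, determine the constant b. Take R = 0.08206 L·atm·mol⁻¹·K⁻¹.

From T_c = 8a/(27Rb) and P_c = a/(27b²): b = R T_c/(8 P_c).
b = (0.08206)(33.15)/(8×12.79) = 2.7203/102.32 = 0.02659 L/mol

b ≈ 0.02659 L/mol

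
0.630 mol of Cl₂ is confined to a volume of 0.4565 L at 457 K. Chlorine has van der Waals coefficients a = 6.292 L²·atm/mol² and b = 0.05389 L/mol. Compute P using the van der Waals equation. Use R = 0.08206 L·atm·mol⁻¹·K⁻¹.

P = nRT/(V − nb) − a n²/V²
nRT/(V − nb) = (0.630)(0.08206)(457)/(0.4565 − 0.630×0.05389) = 23.626/0.42255 = 55.913 atm
a n²/V² = (6.292)(0.630)²/(0.4565)² = 11.984 atm
P = 55.913 − 11.984 = 43.93 atm

P ≈ 43.93 atm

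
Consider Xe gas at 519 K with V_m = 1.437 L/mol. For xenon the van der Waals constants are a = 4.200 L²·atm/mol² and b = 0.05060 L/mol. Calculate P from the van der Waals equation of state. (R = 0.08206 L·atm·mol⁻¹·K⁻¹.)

P ≈ 28.69 atm

P = RT/(V_m − b) − a/V_m²
RT/(V_m − b) = (0.08206)(519)/(1.437 − 0.05060) = 42.589/1.3864 = 30.719 atm
a/V_m² = 4.200/(1.437)² = 2.0339 atm
P = 30.719 − 2.0339 = 28.69 atm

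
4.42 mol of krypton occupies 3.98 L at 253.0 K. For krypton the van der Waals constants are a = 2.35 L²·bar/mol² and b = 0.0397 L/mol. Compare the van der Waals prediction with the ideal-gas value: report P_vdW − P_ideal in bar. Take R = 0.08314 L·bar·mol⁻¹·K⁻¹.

Ideal: P_ideal = nRT/V = (4.42)(0.08314)(253.0)/3.98 = 23.3598 bar
vdW: P = nRT/(V − nb) − a n²/V² = 92.9721/3.80453 − 45.9105/15.8404 = 24.4372 − 2.89832 = 21.5389 bar
ΔP = 21.5389 − 23.3598 = -1.821 bar

ΔP ≈ -1.821 bar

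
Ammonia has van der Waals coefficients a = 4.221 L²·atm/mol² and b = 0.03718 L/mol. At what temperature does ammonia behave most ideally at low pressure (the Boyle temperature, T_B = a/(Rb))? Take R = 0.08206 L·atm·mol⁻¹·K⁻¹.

For a van der Waals gas the second virial coefficient B₂ = b − a/(RT) vanishes at T_B = a/(Rb).
T_B = 4.221/(0.08206×0.03718) = 4.221/0.0030510 = 1383 K

T_B ≈ 1383 K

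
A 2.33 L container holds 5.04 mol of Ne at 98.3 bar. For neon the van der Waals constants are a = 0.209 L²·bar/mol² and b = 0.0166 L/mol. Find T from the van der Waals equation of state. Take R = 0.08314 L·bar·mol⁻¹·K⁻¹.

T ≈ 532.2 K

T = (P + a n²/V²)(V − nb)/(nR)
P + a n²/V² = 98.3 + (0.209)(5.04)²/(2.33)² = 99.278 bar
V − nb = 2.33 − (5.04)(0.0166) = 2.2463 L
T = (99.278)(2.2463)/((5.04)(0.08314)) = 532.2 K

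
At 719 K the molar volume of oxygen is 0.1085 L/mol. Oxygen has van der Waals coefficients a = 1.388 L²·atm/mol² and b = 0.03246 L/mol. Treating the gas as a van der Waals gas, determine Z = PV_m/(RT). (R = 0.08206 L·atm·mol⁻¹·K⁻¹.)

P = RT/(V_m − b) − a/V_m² = (0.08206)(719)/(0.1085 − 0.03246) − 1.388/(0.1085)²
  = 59.001/0.076040 − 117.90 = 775.92 − 117.90 = 658.02 atm
Z = PV_m/(RT) = (658.02)(0.1085)/((0.08206)(719)) = 71.395/59.001 = 1.210

Z ≈ 1.210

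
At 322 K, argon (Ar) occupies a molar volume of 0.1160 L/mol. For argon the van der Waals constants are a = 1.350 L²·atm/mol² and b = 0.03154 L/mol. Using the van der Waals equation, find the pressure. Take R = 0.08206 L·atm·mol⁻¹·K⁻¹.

P = RT/(V_m − b) − a/V_m²
RT/(V_m − b) = (0.08206)(322)/(0.1160 − 0.03154) = 26.423/0.084460 = 312.85 atm
a/V_m² = 1.350/(0.1160)² = 100.33 atm
P = 312.85 − 100.33 = 212.5 atm

P ≈ 212.5 atm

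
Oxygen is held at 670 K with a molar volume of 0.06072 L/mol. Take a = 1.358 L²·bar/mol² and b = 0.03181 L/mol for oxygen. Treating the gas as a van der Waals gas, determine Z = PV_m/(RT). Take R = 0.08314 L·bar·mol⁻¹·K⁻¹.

Z ≈ 1.699

P = RT/(V_m − b) − a/V_m² = (0.08314)(670)/(0.06072 − 0.03181) − 1.358/(0.06072)²
  = 55.704/0.028910 − 368.33 = 1926.8 − 368.33 = 1558.5 bar
Z = PV_m/(RT) = (1558.5)(0.06072)/((0.08314)(670)) = 94.632/55.704 = 1.699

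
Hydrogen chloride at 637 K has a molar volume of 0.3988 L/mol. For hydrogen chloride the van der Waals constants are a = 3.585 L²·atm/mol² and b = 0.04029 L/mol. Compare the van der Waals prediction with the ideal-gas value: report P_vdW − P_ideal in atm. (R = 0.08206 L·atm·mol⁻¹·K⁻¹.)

ΔP ≈ -7.81 atm

Ideal: P_ideal = RT/V_m = (0.08206)(637)/0.3988 = 131.074 atm
vdW: P = RT/(V_m − b) − a/V_m² = 52.2722/0.358510 − 3.585/0.159041 = 145.804 − 22.5414 = 123.263 atm
ΔP = 123.263 − 131.074 = -7.81 atm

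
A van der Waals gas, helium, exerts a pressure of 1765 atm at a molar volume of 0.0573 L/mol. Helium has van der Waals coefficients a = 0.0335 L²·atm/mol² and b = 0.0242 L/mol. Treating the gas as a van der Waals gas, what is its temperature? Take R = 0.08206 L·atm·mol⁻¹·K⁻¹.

T ≈ 716.1 K

T = (P + a/V_m²)(V_m − b)/R
P + a/V_m² = 1765 + 0.0335/(0.0573)² = 1775.2 atm
V_m − b = 0.0573 − 0.0242 = 0.033100 L/mol
T = (1775.2)(0.033100)/0.08206 = 716.1 K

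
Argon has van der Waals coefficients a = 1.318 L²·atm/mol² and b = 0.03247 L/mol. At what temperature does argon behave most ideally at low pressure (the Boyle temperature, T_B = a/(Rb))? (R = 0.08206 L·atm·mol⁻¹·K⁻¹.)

For a van der Waals gas the second virial coefficient B₂ = b − a/(RT) vanishes at T_B = a/(Rb).
T_B = 1.318/(0.08206×0.03247) = 1.318/0.0026645 = 494.7 K

T_B ≈ 494.7 K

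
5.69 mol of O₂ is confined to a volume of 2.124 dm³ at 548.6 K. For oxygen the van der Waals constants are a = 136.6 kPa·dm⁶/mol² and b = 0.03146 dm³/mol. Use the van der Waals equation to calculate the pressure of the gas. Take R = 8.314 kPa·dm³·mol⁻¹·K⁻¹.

P = nRT/(V − nb) − a n²/V²
nRT/(V − nb) = (5.69)(8.314)(548.6)/(2.124 − 5.69×0.03146) = 25952/1.9450 = 13343 kPa
a n²/V² = (136.6)(5.69)²/(2.124)² = 980.32 kPa
P = 13343 − 980.32 = 12363 kPa

P ≈ 12363 kPa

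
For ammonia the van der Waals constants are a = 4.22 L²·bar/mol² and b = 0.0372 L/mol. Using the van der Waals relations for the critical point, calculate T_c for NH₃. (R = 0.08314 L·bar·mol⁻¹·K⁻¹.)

T_c ≈ 404.3 K

For a van der Waals gas, T_c = 8a/(27Rb).
T_c = 8×4.22/(27×0.08314×0.0372) = 33.760/0.083506 = 404.3 K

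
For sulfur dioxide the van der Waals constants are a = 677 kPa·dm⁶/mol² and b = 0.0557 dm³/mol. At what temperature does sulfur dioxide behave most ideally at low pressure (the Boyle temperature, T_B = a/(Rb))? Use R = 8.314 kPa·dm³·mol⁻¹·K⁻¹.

For a van der Waals gas the second virial coefficient B₂ = b − a/(RT) vanishes at T_B = a/(Rb).
T_B = 677/(8.314×0.0557) = 677/0.46309 = 1462 K

T_B ≈ 1462 K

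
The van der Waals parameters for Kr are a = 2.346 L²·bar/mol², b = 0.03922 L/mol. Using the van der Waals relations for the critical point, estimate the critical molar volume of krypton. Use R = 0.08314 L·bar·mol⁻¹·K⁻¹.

V_m,c ≈ 0.1177 L/mol

For a van der Waals gas, V_m,c = 3b.
V_m,c = 3×0.03922 = 0.1177 L/mol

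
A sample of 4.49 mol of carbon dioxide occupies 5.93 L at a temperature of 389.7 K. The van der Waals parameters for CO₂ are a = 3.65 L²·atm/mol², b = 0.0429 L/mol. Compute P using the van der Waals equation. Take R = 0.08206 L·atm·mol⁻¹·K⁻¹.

P = nRT/(V − nb) − a n²/V²
nRT/(V − nb) = (4.49)(0.08206)(389.7)/(5.93 − 4.49×0.0429) = 143.58/5.7374 = 25.025 atm
a n²/V² = (3.65)(4.49)²/(5.93)² = 2.0926 atm
P = 25.025 − 2.0926 = 22.93 atm

P ≈ 22.93 atm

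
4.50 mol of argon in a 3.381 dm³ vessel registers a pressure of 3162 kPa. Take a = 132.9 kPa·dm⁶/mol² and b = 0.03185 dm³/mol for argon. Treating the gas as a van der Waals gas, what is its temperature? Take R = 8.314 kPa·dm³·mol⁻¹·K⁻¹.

T ≈ 294.0 K

T = (P + a n²/V²)(V − nb)/(nR)
P + a n²/V² = 3162 + (132.9)(4.50)²/(3.381)² = 3397.4 kPa
V − nb = 3.381 − (4.50)(0.03185) = 3.2377 dm³
T = (3397.4)(3.2377)/((4.50)(8.314)) = 294.0 K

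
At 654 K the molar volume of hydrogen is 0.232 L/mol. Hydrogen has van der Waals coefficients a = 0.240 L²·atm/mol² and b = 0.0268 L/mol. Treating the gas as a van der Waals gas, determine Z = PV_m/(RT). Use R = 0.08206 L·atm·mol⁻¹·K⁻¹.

P = RT/(V_m − b) − a/V_m² = (0.08206)(654)/(0.232 − 0.0268) − 0.240/(0.232)²
  = 53.667/0.20520 − 4.4590 = 261.54 − 4.4590 = 257.08 atm
Z = PV_m/(RT) = (257.08)(0.232)/((0.08206)(654)) = 59.643/53.667 = 1.111

Z ≈ 1.111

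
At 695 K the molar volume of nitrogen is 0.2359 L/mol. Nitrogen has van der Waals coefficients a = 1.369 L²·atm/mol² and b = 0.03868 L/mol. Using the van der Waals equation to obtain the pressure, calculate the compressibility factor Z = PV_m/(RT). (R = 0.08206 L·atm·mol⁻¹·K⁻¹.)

P = RT/(V_m − b) − a/V_m² = (0.08206)(695)/(0.2359 − 0.03868) − 1.369/(0.2359)²
  = 57.032/0.19722 − 24.601 = 289.18 − 24.601 = 264.58 atm
Z = PV_m/(RT) = (264.58)(0.2359)/((0.08206)(695)) = 62.414/57.032 = 1.094

Z ≈ 1.094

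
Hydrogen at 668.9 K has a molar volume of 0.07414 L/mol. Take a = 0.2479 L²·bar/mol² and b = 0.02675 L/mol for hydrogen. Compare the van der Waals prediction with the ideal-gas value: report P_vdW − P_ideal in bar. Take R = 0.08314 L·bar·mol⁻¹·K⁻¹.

ΔP ≈ 378.3 bar

Ideal: P_ideal = RT/V_m = (0.08314)(668.9)/0.07414 = 750.099 bar
vdW: P = RT/(V_m − b) − a/V_m² = 55.6123/0.0473900 − 0.2479/0.00549674 = 1173.50 − 45.0995 = 1128.40 bar
ΔP = 1128.40 − 750.099 = 378.3 bar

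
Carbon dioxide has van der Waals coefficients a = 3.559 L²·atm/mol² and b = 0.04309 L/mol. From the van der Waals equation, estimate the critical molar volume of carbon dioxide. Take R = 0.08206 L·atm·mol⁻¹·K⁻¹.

V_m,c ≈ 0.1293 L/mol

For a van der Waals gas, V_m,c = 3b.
V_m,c = 3×0.04309 = 0.1293 L/mol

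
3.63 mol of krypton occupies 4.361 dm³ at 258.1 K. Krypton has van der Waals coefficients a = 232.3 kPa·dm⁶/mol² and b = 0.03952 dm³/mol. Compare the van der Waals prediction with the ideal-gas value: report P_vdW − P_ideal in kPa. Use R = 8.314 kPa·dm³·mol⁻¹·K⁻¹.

Ideal: P_ideal = nRT/V = (3.63)(8.314)(258.1)/4.361 = 1786.15 kPa
vdW: P = nRT/(V − nb) − a n²/V² = 7789.41/4.21754 − 3060.99/19.0183 = 1846.91 − 160.950 = 1685.96 kPa
ΔP = 1685.96 − 1786.15 = -100.2 kPa

ΔP ≈ -100.2 kPa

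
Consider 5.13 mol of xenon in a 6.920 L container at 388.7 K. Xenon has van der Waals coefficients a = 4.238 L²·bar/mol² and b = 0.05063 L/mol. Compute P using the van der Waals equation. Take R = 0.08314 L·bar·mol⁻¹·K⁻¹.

P = nRT/(V − nb) − a n²/V²
nRT/(V − nb) = (5.13)(0.08314)(388.7)/(6.920 − 5.13×0.05063) = 165.78/6.6603 = 24.891 bar
a n²/V² = (4.238)(5.13)²/(6.920)² = 2.3291 bar
P = 24.891 − 2.3291 = 22.56 bar

P ≈ 22.56 bar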